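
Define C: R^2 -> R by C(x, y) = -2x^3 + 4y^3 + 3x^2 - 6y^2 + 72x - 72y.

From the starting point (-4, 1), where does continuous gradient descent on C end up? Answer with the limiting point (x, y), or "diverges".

(-3, 3)

C is separable, so gradient descent decouples: x follows -∂C/∂x, y follows -∂C/∂y.
∂C/∂x = -6(x - 4)(x + 3); at x=-4 this is -48, so x increases.
∂C/∂y = 12(y - 3)(y + 2); at y=1 this is -72, so y increases.
x converges to its nearest critical value -3 (a local min of the x-part); y converges to 3. The iterate converges to (-3, 3).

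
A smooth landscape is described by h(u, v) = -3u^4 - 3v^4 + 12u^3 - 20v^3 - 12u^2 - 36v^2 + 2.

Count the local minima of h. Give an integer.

1

h separates as a function of u plus a function of v, so ∇h=0 decouples.
∂h/∂u = -12u(u - 2)(u - 1) = 0 at u ∈ {0, 1, 2}; ∂h/∂v = -12v(v + 2)(v + 3) = 0 at v ∈ {-3, -2, 0}.
The Hessian is diagonal: diag(h_uu, h_vv). Second derivatives: h_uu(0)=-24, h_uu(1)=12, h_uu(2)=-24; h_vv(-3)=-36, h_vv(-2)=24, h_vv(0)=-72.
Local minima occur where both diagonal entries positive: (1, -2). Count: 1.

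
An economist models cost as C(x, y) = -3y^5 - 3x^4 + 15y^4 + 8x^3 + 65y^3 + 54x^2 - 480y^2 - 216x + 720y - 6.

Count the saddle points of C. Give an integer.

6

C separates as a function of x plus a function of y, so ∇C=0 decouples.
∂C/∂x = -12(x - 3)(x - 2)(x + 3) = 0 at x ∈ {-3, 2, 3}; ∂C/∂y = -15(y - 4)(y - 3)(y - 1)(y + 4) = 0 at y ∈ {-4, 1, 3, 4}.
The Hessian is diagonal: diag(C_xx, C_yy). Second derivatives: C_xx(-3)=-360, C_xx(2)=60, C_xx(3)=-72; C_yy(-4)=4200, C_yy(1)=-450, C_yy(3)=210, C_yy(4)=-360.
Saddle points occur where the two diagonal entries have opposite signs: (-3, -4), (-3, 3), (2, 1), (2, 4), (3, -4), (3, 3). Count: 6.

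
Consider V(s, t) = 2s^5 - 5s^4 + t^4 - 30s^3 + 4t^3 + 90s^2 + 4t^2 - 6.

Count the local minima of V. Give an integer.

4

V separates as a function of s plus a function of t, so ∇V=0 decouples.
∂V/∂s = 10s(s - 3)(s - 2)(s + 3) = 0 at s ∈ {-3, 0, 2, 3}; ∂V/∂t = 4t(t + 1)(t + 2) = 0 at t ∈ {-2, -1, 0}.
The Hessian is diagonal: diag(V_ss, V_tt). Second derivatives: V_ss(-3)=-900, V_ss(0)=180, V_ss(2)=-100, V_ss(3)=180; V_tt(-2)=8, V_tt(-1)=-4, V_tt(0)=8.
Local minima occur where both diagonal entries positive: (0, -2), (0, 0), (3, -2), (3, 0). Count: 4.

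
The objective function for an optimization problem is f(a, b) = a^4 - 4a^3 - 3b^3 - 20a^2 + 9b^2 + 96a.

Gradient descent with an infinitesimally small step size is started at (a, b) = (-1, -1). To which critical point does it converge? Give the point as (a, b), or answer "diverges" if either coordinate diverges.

(-3, 0)

f is separable, so gradient descent decouples: a follows -∂f/∂a, b follows -∂f/∂b.
∂f/∂a = 4(a - 4)(a - 2)(a + 3); at a=-1 this is 120, so a decreases.
∂f/∂b = -9b(b - 2); at b=-1 this is -27, so b increases.
a converges to its nearest critical value -3 (a local min of the a-part); b converges to 0. The iterate converges to (-3, 0).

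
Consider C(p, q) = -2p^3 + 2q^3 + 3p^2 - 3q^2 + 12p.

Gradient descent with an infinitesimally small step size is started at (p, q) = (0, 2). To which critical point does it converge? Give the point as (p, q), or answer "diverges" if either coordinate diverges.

C is separable, so gradient descent decouples: p follows -∂C/∂p, q follows -∂C/∂q.
∂C/∂p = -6(p - 2)(p + 1); at p=0 this is 12, so p decreases.
∂C/∂q = 6q(q - 1); at q=2 this is 12, so q decreases.
p converges to its nearest critical value -1 (a local min of the p-part); q converges to 1. The iterate converges to (-1, 1).

(-1, 1)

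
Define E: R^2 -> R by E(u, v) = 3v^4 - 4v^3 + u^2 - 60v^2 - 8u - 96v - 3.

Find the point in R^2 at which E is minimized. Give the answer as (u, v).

(4, 4)

E(u,v) separates as P(u) + Q(v) − 3, so its minimum is min P + min Q − 3.
P'(u) = 2u - 8 vanishes at u ∈ {4}; Q'(v) = 12(v - 4)(v + 1)(v + 2) vanishes at v ∈ {-2, -1, 4}.
Local minima of P (where P''>0): P(4)=-16. Local minima of Q: Q(-2)=32, Q(4)=-832.
So the global minimum of E is P(4) + Q(4) − 3 = -16 − 832 − 3 = -851, attained at (4, 4).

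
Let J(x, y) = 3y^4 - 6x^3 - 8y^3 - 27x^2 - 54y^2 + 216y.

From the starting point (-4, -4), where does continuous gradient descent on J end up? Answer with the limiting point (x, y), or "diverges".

J is separable, so gradient descent decouples: x follows -∂J/∂x, y follows -∂J/∂y.
∂J/∂x = -18x(x + 3); at x=-4 this is -72, so x increases.
∂J/∂y = 12(y - 3)(y - 2)(y + 3); at y=-4 this is -504, so y increases.
x converges to its nearest critical value -3 (a local min of the x-part); y converges to -3. The iterate converges to (-3, -3).

(-3, -3)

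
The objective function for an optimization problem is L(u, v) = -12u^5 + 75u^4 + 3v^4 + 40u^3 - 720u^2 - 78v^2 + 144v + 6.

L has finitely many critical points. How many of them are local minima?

4

L separates as a function of u plus a function of v, so ∇L=0 decouples.
∂L/∂u = -60u(u - 4)(u - 3)(u + 2) = 0 at u ∈ {-2, 0, 3, 4}; ∂L/∂v = 12(v - 3)(v - 1)(v + 4) = 0 at v ∈ {-4, 1, 3}.
The Hessian is diagonal: diag(L_uu, L_vv). Second derivatives: L_uu(-2)=3600, L_uu(0)=-1440, L_uu(3)=900, L_uu(4)=-1440; L_vv(-4)=420, L_vv(1)=-120, L_vv(3)=168.
Local minima occur where both diagonal entries positive: (-2, -4), (-2, 3), (3, -4), (3, 3). Count: 4.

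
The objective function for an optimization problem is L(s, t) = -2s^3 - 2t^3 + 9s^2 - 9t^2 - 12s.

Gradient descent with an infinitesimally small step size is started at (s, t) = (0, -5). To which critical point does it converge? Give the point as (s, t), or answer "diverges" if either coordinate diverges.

L is separable, so gradient descent decouples: s follows -∂L/∂s, t follows -∂L/∂t.
∂L/∂s = -6(s - 2)(s - 1); at s=0 this is -12, so s increases.
∂L/∂t = -6t(t + 3); at t=-5 this is -60, so t increases.
s converges to its nearest critical value 1 (a local min of the s-part); t converges to -3. The iterate converges to (1, -3).

(1, -3)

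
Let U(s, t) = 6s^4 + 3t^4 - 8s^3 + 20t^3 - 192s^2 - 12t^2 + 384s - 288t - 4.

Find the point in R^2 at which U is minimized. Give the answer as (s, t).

(-4, 2)

U(s,t) separates as P(s) + Q(t) − 4, so its minimum is min P + min Q − 4.
P'(s) = 24(s - 4)(s - 1)(s + 4) vanishes at s ∈ {-4, 1, 4}; Q'(t) = 12(t - 2)(t + 3)(t + 4) vanishes at t ∈ {-4, -3, 2}.
Local minima of P (where P''>0): P(-4)=-2560, P(4)=-512. Local minima of Q: Q(-4)=448, Q(2)=-416.
So the global minimum of U is P(-4) + Q(2) − 4 = -2560 − 416 − 4 = -2980, attained at (-4, 2).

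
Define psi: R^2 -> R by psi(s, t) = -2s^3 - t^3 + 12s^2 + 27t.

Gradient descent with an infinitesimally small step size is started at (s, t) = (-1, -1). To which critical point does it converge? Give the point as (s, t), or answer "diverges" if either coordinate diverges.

(0, -3)

psi is separable, so gradient descent decouples: s follows -∂psi/∂s, t follows -∂psi/∂t.
∂psi/∂s = -6s(s - 4); at s=-1 this is -30, so s increases.
∂psi/∂t = -3(t - 3)(t + 3); at t=-1 this is 24, so t decreases.
s converges to its nearest critical value 0 (a local min of the s-part); t converges to -3. The iterate converges to (0, -3).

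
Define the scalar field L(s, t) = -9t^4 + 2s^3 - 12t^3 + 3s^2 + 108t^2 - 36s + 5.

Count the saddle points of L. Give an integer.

3

L separates as a function of s plus a function of t, so ∇L=0 decouples.
∂L/∂s = 6(s - 2)(s + 3) = 0 at s ∈ {-3, 2}; ∂L/∂t = -36t(t - 2)(t + 3) = 0 at t ∈ {-3, 0, 2}.
The Hessian is diagonal: diag(L_ss, L_tt). Second derivatives: L_ss(-3)=-30, L_ss(2)=30; L_tt(-3)=-540, L_tt(0)=216, L_tt(2)=-360.
Saddle points occur where the two diagonal entries have opposite signs: (-3, 0), (2, -3), (2, 2). Count: 3.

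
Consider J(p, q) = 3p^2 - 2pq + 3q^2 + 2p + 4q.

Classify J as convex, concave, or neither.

J is quadratic, so its Hessian is the constant matrix H = [[6, -2], [-2, 6]].
det(H) = 32, tr(H) = 12.
det(H) > 0 and tr(H) > 0, so H is positive definite everywhere: convex.

convex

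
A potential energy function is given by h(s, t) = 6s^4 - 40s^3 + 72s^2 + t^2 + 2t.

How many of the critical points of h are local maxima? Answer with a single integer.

0

h separates as a function of s plus a function of t, so ∇h=0 decouples.
∂h/∂s = 24s(s - 3)(s - 2) = 0 at s ∈ {0, 2, 3}; ∂h/∂t = 2(t + 1) = 0 at t ∈ {-1}.
The Hessian is diagonal: diag(h_ss, h_tt). Second derivatives: h_ss(0)=144, h_ss(2)=-48, h_ss(3)=72; h_tt(-1)=2.
Local maxima occur where both diagonal entries negative: none. Count: 0.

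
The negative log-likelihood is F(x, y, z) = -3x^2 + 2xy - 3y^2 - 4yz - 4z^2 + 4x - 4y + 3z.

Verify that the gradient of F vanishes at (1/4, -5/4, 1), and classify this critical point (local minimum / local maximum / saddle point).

∇F = (-6x + 2y + 4, 2x - 6y - 4z - 4, -4y - 8z + 3); substituting (1/4, -5/4, 1) gives ∇F = (0, 0, 0), so (1/4, -5/4, 1) is indeed a critical point.
The Hessian is constant: H = [[-6, 2, 0], [2, -6, -4], [0, -4, -8]].
Leading principal minors: Δ₁ = -6, Δ₂ = 32, Δ₃ = -160.
The minors alternate sign starting negative (−, +, −), so H is negative definite: a local maximum.

local maximum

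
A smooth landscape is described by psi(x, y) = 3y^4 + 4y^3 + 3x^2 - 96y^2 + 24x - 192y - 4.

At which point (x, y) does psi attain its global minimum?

psi(x,y) separates as P(x) + Q(y) − 4, so its minimum is min P + min Q − 4.
P'(x) = 6x + 24 vanishes at x ∈ {-4}; Q'(y) = 12(y - 4)(y + 1)(y + 4) vanishes at y ∈ {-4, -1, 4}.
Local minima of P (where P''>0): P(-4)=-48. Local minima of Q: Q(-4)=-256, Q(4)=-1280.
So the global minimum of psi is P(-4) + Q(4) − 4 = -48 − 1280 − 4 = -1332, attained at (-4, 4).

(-4, 4)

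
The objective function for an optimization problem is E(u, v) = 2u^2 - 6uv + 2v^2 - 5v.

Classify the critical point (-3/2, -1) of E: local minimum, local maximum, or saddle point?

saddle point

The Hessian of E is constant: H = [[4, -6], [-6, 4]].
det(H) = 4·4 − (-6)² = -20.
Since det(H) < 0, H is indefinite and the critical point is a saddle point.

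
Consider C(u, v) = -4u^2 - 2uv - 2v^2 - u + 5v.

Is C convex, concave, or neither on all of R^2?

concave

C is quadratic, so its Hessian is the constant matrix H = [[-8, -2], [-2, -4]].
det(H) = 28, tr(H) = -12.
det(H) > 0 and tr(H) < 0, so H is negative definite everywhere: concave.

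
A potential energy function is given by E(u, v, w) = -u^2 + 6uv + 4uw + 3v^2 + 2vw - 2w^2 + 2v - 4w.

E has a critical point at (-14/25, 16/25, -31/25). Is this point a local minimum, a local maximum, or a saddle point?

saddle point

The Hessian is constant: H = [[-2, 6, 4], [6, 6, 2], [4, 2, -4]].
Leading principal minors: Δ₁ = -2, Δ₂ = -48, Δ₃ = 200.
The minors fit neither the all-positive nor the alternating-sign pattern, so H is indefinite: a saddle point.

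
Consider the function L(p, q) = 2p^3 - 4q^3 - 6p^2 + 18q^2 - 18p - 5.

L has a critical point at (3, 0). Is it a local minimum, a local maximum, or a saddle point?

local minimum

The mixed partial ∂²L/∂p∂q is 0, so the Hessian at any point is diag(L_pp, L_qq) = diag(12(p - 1), 12(-2q + 3)).
At (3, 0): H = diag(24, 36).
Both eigenvalues are positive, so H is positive definite: a local minimum.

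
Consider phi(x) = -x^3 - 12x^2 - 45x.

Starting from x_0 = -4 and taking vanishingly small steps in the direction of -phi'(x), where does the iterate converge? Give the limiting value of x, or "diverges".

phi'(x) = -3(x + 3)(x + 5), so phi'(-4) = 3.
Gradient descent moves in the -phi' direction, i.e. x is decreasing.
The nearest critical point in that direction is x = -5, where phi'' = 6 > 0 (a local minimum). The iterate converges there.

-5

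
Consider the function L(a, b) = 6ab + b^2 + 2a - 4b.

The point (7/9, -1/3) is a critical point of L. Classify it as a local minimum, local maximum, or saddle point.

The Hessian of L is constant: H = [[0, 6], [6, 2]].
det(H) = 0·2 − 6² = -36.
Since det(H) < 0, H is indefinite and the critical point is a saddle point.

saddle point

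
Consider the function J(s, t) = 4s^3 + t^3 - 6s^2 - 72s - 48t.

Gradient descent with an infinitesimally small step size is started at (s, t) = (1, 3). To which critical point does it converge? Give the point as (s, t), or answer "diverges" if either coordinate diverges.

J is separable, so gradient descent decouples: s follows -∂J/∂s, t follows -∂J/∂t.
∂J/∂s = 12(s - 3)(s + 2); at s=1 this is -72, so s increases.
∂J/∂t = 3(t - 4)(t + 4); at t=3 this is -21, so t increases.
s converges to its nearest critical value 3 (a local min of the s-part); t converges to 4. The iterate converges to (3, 4).

(3, 4)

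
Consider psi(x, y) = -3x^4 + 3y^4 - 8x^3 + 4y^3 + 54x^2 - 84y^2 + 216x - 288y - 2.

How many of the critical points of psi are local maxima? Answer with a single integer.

2

psi separates as a function of x plus a function of y, so ∇psi=0 decouples.
∂psi/∂x = -12(x - 3)(x + 2)(x + 3) = 0 at x ∈ {-3, -2, 3}; ∂psi/∂y = 12(y - 4)(y + 2)(y + 3) = 0 at y ∈ {-3, -2, 4}.
The Hessian is diagonal: diag(psi_xx, psi_yy). Second derivatives: psi_xx(-3)=-72, psi_xx(-2)=60, psi_xx(3)=-360; psi_yy(-3)=84, psi_yy(-2)=-72, psi_yy(4)=504.
Local maxima occur where both diagonal entries negative: (-3, -2), (3, -2). Count: 2.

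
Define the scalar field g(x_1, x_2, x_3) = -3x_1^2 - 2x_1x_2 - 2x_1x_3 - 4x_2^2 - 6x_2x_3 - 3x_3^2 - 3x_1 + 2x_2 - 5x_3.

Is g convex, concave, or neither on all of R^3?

concave

g is quadratic, so its Hessian is the constant matrix H = [[-6, -2, -2], [-2, -8, -6], [-2, -6, -6]].
Leading principal minors: -6, 44, -64.
Signs alternate −, +, − ⇒ H ≺ 0 ⇒ concave.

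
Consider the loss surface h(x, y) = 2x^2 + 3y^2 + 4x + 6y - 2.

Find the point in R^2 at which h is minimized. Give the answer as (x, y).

h(x,y) separates as P(x) + Q(y) − 2, so its minimum is min P + min Q − 2.
P'(x) = 4x + 4 vanishes at x ∈ {-1}; Q'(y) = 6y + 6 vanishes at y ∈ {-1}.
Local minima of P (where P''>0): P(-1)=-2. Local minima of Q: Q(-1)=-3.
So the global minimum of h is P(-1) + Q(-1) − 2 = -2 − 3 − 2 = -7, attained at (-1, -1).

(-1, -1)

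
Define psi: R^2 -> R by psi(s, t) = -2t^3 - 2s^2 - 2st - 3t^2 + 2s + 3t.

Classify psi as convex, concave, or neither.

neither

The term -2t^3 is cubic, so the Hessian is not constant.
∂²psi/∂t² = -12t - 6, which takes both signs as t varies (negative for sufficiently large t). A diagonal entry of the Hessian changing sign means the Hessian is neither positive- nor negative-semidefinite on all of R^2.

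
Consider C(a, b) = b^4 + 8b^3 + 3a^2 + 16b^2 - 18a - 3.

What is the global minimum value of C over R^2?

C(a,b) separates as P(a) + Q(b) − 3, so its minimum is min P + min Q − 3.
P'(a) = 6a - 18 vanishes at a ∈ {3}; Q'(b) = 4b(b + 2)(b + 4) vanishes at b ∈ {-4, -2, 0}.
Local minima of P (where P''>0): P(3)=-27. Local minima of Q: Q(-4)=0, Q(0)=0.
So the global minimum of C is P(3) + Q(-4) − 3 = -27 + 0 − 3 = -30, attained at (3, -4).

-30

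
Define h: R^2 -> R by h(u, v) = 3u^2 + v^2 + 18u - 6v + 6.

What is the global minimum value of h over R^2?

h(u,v) separates as P(u) + Q(v) + 6, so its minimum is min P + min Q + 6.
P'(u) = 6u + 18 vanishes at u ∈ {-3}; Q'(v) = 2v - 6 vanishes at v ∈ {3}.
Local minima of P (where P''>0): P(-3)=-27. Local minima of Q: Q(3)=-9.
So the global minimum of h is P(-3) + Q(3) + 6 = -27 − 9 + 6 = -30, attained at (-3, 3).

-30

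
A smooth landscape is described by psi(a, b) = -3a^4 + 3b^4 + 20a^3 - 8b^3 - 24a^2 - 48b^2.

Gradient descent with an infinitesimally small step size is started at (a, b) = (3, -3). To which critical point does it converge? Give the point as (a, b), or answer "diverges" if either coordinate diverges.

psi is separable, so gradient descent decouples: a follows -∂psi/∂a, b follows -∂psi/∂b.
∂psi/∂a = -12a(a - 4)(a - 1); at a=3 this is 72, so a decreases.
∂psi/∂b = 12b(b - 4)(b + 2); at b=-3 this is -252, so b increases.
a converges to its nearest critical value 1 (a local min of the a-part); b converges to -2. The iterate converges to (1, -2).

(1, -2)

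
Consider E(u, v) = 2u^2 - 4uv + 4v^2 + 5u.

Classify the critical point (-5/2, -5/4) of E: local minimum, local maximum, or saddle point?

local minimum

The Hessian of E is constant: H = [[4, -4], [-4, 8]].
det(H) = 4·8 − (-4)² = 16.
det(H) > 0 and tr(H) = 12 > 0, so H is positive definite and the point is a local minimum.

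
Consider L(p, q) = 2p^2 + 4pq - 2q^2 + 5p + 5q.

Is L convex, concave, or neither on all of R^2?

neither

L is quadratic, so its Hessian is the constant matrix H = [[4, 4], [4, -4]].
det(H) = -32, tr(H) = 0.
det(H) < 0, so H is indefinite: neither convex nor concave.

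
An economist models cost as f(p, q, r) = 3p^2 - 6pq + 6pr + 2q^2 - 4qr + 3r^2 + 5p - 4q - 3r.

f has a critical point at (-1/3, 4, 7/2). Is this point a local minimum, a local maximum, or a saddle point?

The Hessian is constant: H = [[6, -6, 6], [-6, 4, -4], [6, -4, 6]].
Leading principal minors: Δ₁ = 6, Δ₂ = -12, Δ₃ = -24.
The minors fit neither the all-positive nor the alternating-sign pattern, so H is indefinite: a saddle point.

saddle point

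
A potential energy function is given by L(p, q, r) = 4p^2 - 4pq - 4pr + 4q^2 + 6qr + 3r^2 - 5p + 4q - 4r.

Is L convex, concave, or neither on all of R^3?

L is quadratic, so its Hessian is the constant matrix H = [[8, -4, -4], [-4, 8, 6], [-4, 6, 6]].
Leading principal minors: 8, 48, 64.
All positive ⇒ H ≻ 0 ⇒ convex.

convex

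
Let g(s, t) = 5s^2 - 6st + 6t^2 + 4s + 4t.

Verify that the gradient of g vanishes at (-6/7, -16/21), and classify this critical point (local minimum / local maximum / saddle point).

∇g = (10s - 6t + 4, -6s + 12t + 4); substituting (-6/7, -16/21) gives ∇g = (0, 0), so (-6/7, -16/21) is indeed a critical point.
The Hessian of g is constant: H = [[10, -6], [-6, 12]].
det(H) = 10·12 − (-6)² = 84.
det(H) > 0 and tr(H) = 22 > 0, so H is positive definite and the point is a local minimum.

local minimum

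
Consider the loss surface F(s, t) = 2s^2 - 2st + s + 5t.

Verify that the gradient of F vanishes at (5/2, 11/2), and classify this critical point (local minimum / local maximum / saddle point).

saddle point

∇F = (4s - 2t + 1, -2s + 5); substituting (5/2, 11/2) gives ∇F = (0, 0), so (5/2, 11/2) is indeed a critical point.
The Hessian of F is constant: H = [[4, -2], [-2, 0]].
det(H) = 4·0 − (-2)² = -4.
Since det(H) < 0, H is indefinite and the critical point is a saddle point.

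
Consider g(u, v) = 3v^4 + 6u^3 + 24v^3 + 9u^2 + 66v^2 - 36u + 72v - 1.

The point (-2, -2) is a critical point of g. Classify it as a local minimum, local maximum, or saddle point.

The mixed partial ∂²g/∂u∂v is 0, so the Hessian at any point is diag(g_uu, g_vv) = diag(18(2u + 1), 12(3v^2 + 12v + 11)).
At (-2, -2): H = diag(-54, -12).
Both eigenvalues are negative, so H is negative definite: a local maximum.

local maximum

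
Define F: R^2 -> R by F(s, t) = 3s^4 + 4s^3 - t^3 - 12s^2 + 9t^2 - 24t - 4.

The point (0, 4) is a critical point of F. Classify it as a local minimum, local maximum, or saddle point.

local maximum

The mixed partial ∂²F/∂s∂t is 0, so the Hessian at any point is diag(F_ss, F_tt) = diag(12(3s^2 + 2s - 2), 6(-t + 3)).
At (0, 4): H = diag(-24, -6).
Both eigenvalues are negative, so H is negative definite: a local maximum.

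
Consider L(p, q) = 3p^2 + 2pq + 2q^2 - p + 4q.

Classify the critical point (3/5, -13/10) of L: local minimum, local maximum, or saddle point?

The Hessian of L is constant: H = [[6, 2], [2, 4]].
det(H) = 6·4 − 2² = 20.
det(H) > 0 and tr(H) = 10 > 0, so H is positive definite and the point is a local minimum.

local minimum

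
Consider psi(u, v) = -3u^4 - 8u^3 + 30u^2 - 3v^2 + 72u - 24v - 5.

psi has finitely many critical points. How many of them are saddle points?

1

psi separates as a function of u plus a function of v, so ∇psi=0 decouples.
∂psi/∂u = -12(u - 2)(u + 1)(u + 3) = 0 at u ∈ {-3, -1, 2}; ∂psi/∂v = -6(v + 4) = 0 at v ∈ {-4}.
The Hessian is diagonal: diag(psi_uu, psi_vv). Second derivatives: psi_uu(-3)=-120, psi_uu(-1)=72, psi_uu(2)=-180; psi_vv(-4)=-6.
Saddle points occur where the two diagonal entries have opposite signs: (-1, -4). Count: 1.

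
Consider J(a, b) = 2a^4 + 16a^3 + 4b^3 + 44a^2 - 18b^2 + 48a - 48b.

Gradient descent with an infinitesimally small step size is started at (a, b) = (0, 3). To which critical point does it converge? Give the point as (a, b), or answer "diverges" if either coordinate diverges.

J is separable, so gradient descent decouples: a follows -∂J/∂a, b follows -∂J/∂b.
∂J/∂a = 8(a + 1)(a + 2)(a + 3); at a=0 this is 48, so a decreases.
∂J/∂b = 12(b - 4)(b + 1); at b=3 this is -48, so b increases.
a converges to its nearest critical value -1 (a local min of the a-part); b converges to 4. The iterate converges to (-1, 4).

(-1, 4)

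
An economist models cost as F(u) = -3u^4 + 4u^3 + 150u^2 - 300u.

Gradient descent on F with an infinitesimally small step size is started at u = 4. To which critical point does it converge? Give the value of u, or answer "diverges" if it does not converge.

1

F'(u) = -12(u - 5)(u - 1)(u + 5), so F'(4) = 324.
Gradient descent moves in the -F' direction, i.e. u is decreasing.
The nearest critical point in that direction is u = 1, where F'' = 288 > 0 (a local minimum). The iterate converges there.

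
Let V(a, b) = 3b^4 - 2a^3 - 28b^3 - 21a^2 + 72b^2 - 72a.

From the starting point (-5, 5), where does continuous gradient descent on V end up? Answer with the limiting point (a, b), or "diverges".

(-4, 4)

V is separable, so gradient descent decouples: a follows -∂V/∂a, b follows -∂V/∂b.
∂V/∂a = -6(a + 3)(a + 4); at a=-5 this is -12, so a increases.
∂V/∂b = 12b(b - 4)(b - 3); at b=5 this is 120, so b decreases.
a converges to its nearest critical value -4 (a local min of the a-part); b converges to 4. The iterate converges to (-4, 4).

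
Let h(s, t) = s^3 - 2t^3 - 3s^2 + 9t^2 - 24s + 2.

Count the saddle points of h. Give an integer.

h separates as a function of s plus a function of t, so ∇h=0 decouples.
∂h/∂s = 3(s - 4)(s + 2) = 0 at s ∈ {-2, 4}; ∂h/∂t = -6t(t - 3) = 0 at t ∈ {0, 3}.
The Hessian is diagonal: diag(h_ss, h_tt). Second derivatives: h_ss(-2)=-18, h_ss(4)=18; h_tt(0)=18, h_tt(3)=-18.
Saddle points occur where the two diagonal entries have opposite signs: (-2, 0), (4, 3). Count: 2.

2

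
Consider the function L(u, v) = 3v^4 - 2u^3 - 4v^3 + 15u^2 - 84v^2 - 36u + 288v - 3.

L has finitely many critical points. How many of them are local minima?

2

L separates as a function of u plus a function of v, so ∇L=0 decouples.
∂L/∂u = -6(u - 3)(u - 2) = 0 at u ∈ {2, 3}; ∂L/∂v = 12(v - 3)(v - 2)(v + 4) = 0 at v ∈ {-4, 2, 3}.
The Hessian is diagonal: diag(L_uu, L_vv). Second derivatives: L_uu(2)=6, L_uu(3)=-6; L_vv(-4)=504, L_vv(2)=-72, L_vv(3)=84.
Local minima occur where both diagonal entries positive: (2, -4), (2, 3). Count: 2.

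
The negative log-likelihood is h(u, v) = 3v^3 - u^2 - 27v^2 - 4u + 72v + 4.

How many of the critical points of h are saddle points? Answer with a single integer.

h separates as a function of u plus a function of v, so ∇h=0 decouples.
∂h/∂u = -2(u + 2) = 0 at u ∈ {-2}; ∂h/∂v = 9(v - 4)(v - 2) = 0 at v ∈ {2, 4}.
The Hessian is diagonal: diag(h_uu, h_vv). Second derivatives: h_uu(-2)=-2; h_vv(2)=-18, h_vv(4)=18.
Saddle points occur where the two diagonal entries have opposite signs: (-2, 4). Count: 1.

1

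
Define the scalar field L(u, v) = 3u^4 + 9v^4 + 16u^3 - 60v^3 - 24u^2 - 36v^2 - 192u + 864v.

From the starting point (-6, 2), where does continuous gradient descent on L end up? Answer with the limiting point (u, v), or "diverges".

L is separable, so gradient descent decouples: u follows -∂L/∂u, v follows -∂L/∂v.
∂L/∂u = 12(u - 2)(u + 2)(u + 4); at u=-6 this is -768, so u increases.
∂L/∂v = 36(v - 4)(v - 3)(v + 2); at v=2 this is 288, so v decreases.
u converges to its nearest critical value -4 (a local min of the u-part); v converges to -2. The iterate converges to (-4, -2).

(-4, -2)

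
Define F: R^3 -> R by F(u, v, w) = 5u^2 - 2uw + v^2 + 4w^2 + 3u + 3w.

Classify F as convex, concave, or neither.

F is quadratic, so its Hessian is the constant matrix H = [[10, 0, -2], [0, 2, 0], [-2, 0, 8]].
Leading principal minors: 10, 20, 152.
All positive ⇒ H ≻ 0 ⇒ convex.

convex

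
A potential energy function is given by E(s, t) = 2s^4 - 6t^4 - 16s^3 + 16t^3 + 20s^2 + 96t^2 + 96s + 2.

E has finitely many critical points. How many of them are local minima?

2

E separates as a function of s plus a function of t, so ∇E=0 decouples.
∂E/∂s = 8(s - 4)(s - 3)(s + 1) = 0 at s ∈ {-1, 3, 4}; ∂E/∂t = -24t(t - 4)(t + 2) = 0 at t ∈ {-2, 0, 4}.
The Hessian is diagonal: diag(E_ss, E_tt). Second derivatives: E_ss(-1)=160, E_ss(3)=-32, E_ss(4)=40; E_tt(-2)=-288, E_tt(0)=192, E_tt(4)=-576.
Local minima occur where both diagonal entries positive: (-1, 0), (4, 0). Count: 2.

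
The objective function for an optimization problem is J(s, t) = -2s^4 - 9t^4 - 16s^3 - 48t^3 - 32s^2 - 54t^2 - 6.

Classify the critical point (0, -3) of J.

The mixed partial ∂²J/∂s∂t is 0, so the Hessian at any point is diag(J_ss, J_tt) = diag(-8(3s^2 + 12s + 8), -36(3t^2 + 8t + 3)).
At (0, -3): H = diag(-64, -216).
Both eigenvalues are negative, so H is negative definite: a local maximum.

local maximum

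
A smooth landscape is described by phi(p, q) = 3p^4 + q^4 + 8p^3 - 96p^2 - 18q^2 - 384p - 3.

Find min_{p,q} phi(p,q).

phi(p,q) separates as A(p) + B(q) − 3, so its minimum is min A + min B − 3.
A'(p) = 12(p - 4)(p + 2)(p + 4) vanishes at p ∈ {-4, -2, 4}; B'(q) = 4q(q - 3)(q + 3) vanishes at q ∈ {-3, 0, 3}.
Local minima of A (where A''>0): A(-4)=256, A(4)=-1792. Local minima of B: B(-3)=-81, B(3)=-81.
So the global minimum of phi is A(4) + B(-3) − 3 = -1792 − 81 − 3 = -1876, attained at (4, -3).

-1876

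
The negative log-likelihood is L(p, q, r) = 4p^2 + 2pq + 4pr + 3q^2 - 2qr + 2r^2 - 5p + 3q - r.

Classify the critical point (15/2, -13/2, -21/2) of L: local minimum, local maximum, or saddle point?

local minimum

The Hessian is constant: H = [[8, 2, 4], [2, 6, -2], [4, -2, 4]].
Leading principal minors: Δ₁ = 8, Δ₂ = 44, Δ₃ = 16.
All leading minors are positive, so H is positive definite: a local minimum.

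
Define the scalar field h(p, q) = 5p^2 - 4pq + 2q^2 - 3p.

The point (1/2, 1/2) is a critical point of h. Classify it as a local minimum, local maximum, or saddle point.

local minimum

The Hessian of h is constant: H = [[10, -4], [-4, 4]].
det(H) = 10·4 − (-4)² = 24.
det(H) > 0 and tr(H) = 14 > 0, so H is positive definite and the point is a local minimum.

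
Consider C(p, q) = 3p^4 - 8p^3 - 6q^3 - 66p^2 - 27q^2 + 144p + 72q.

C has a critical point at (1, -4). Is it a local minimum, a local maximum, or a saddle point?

The mixed partial ∂²C/∂p∂q is 0, so the Hessian at any point is diag(C_pp, C_qq) = diag(12(3p^2 - 4p - 11), -18(2q + 3)).
At (1, -4): H = diag(-144, 90).
The eigenvalues have opposite signs, so H is indefinite: a saddle point.

saddle point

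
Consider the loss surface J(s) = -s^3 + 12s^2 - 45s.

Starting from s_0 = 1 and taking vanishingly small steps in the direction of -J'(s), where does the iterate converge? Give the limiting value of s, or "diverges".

3

J'(s) = -3(s - 5)(s - 3), so J'(1) = -24.
Gradient descent moves in the -J' direction, i.e. s is increasing.
The nearest critical point in that direction is s = 3, where J'' = 6 > 0 (a local minimum). The iterate converges there.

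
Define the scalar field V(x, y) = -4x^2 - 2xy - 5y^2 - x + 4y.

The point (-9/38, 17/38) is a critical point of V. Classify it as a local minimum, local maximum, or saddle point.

The Hessian of V is constant: H = [[-8, -2], [-2, -10]].
det(H) = (-8)·(-10) − (-2)² = 76.
det(H) > 0 and tr(H) = -18 < 0, so H is negative definite and the point is a local maximum.

local maximum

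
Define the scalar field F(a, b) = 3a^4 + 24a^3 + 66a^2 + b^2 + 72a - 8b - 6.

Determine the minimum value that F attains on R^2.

F(a,b) separates as P(a) + Q(b) − 6, so its minimum is min P + min Q − 6.
P'(a) = 12(a + 1)(a + 2)(a + 3) vanishes at a ∈ {-3, -2, -1}; Q'(b) = 2b - 8 vanishes at b ∈ {4}.
Local minima of P (where P''>0): P(-3)=-27, P(-1)=-27. Local minima of Q: Q(4)=-16.
So the global minimum of F is P(-3) + Q(4) − 6 = -27 − 16 − 6 = -49, attained at (-3, 4).

-49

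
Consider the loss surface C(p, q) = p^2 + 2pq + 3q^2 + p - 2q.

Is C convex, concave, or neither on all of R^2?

C is quadratic, so its Hessian is the constant matrix H = [[2, 2], [2, 6]].
det(H) = 8, tr(H) = 8.
det(H) > 0 and tr(H) > 0, so H is positive definite everywhere: convex.

convex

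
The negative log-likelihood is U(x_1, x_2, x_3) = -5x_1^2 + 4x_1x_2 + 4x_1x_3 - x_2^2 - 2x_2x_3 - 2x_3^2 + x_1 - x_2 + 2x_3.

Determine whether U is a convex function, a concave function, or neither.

concave

U is quadratic, so its Hessian is the constant matrix H = [[-10, 4, 4], [4, -2, -2], [4, -2, -4]].
Leading principal minors: -10, 4, -8.
Signs alternate −, +, − ⇒ H ≺ 0 ⇒ concave.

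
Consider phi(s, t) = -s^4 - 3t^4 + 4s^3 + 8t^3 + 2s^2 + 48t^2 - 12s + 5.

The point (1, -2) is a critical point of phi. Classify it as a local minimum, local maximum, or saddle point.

The mixed partial ∂²phi/∂s∂t is 0, so the Hessian at any point is diag(phi_ss, phi_tt) = diag(4(-3s^2 + 6s + 1), 12(-3t^2 + 4t + 8)).
At (1, -2): H = diag(16, -144).
The eigenvalues have opposite signs, so H is indefinite: a saddle point.

saddle point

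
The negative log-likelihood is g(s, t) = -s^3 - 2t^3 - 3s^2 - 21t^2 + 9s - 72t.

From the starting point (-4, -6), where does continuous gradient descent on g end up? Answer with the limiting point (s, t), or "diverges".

(-3, -4)

g is separable, so gradient descent decouples: s follows -∂g/∂s, t follows -∂g/∂t.
∂g/∂s = -3(s - 1)(s + 3); at s=-4 this is -15, so s increases.
∂g/∂t = -6(t + 3)(t + 4); at t=-6 this is -36, so t increases.
s converges to its nearest critical value -3 (a local min of the s-part); t converges to -4. The iterate converges to (-3, -4).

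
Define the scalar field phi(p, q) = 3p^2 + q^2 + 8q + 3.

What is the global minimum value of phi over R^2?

-13

phi(p,q) separates as A(p) + B(q) + 3, so its minimum is min A + min B + 3.
A'(p) = 6p vanishes at p ∈ {0}; B'(q) = 2q + 8 vanishes at q ∈ {-4}.
Local minima of A (where A''>0): A(0)=0. Local minima of B: B(-4)=-16.
So the global minimum of phi is A(0) + B(-4) + 3 = 0 − 16 + 3 = -13, attained at (0, -4).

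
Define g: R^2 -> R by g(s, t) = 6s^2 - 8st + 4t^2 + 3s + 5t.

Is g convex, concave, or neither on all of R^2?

g is quadratic, so its Hessian is the constant matrix H = [[12, -8], [-8, 8]].
det(H) = 32, tr(H) = 20.
det(H) > 0 and tr(H) > 0, so H is positive definite everywhere: convex.

convex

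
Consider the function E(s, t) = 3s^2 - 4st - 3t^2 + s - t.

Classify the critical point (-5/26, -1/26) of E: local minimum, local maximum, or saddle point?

The Hessian of E is constant: H = [[6, -4], [-4, -6]].
det(H) = 6·(-6) − (-4)² = -52.
Since det(H) < 0, H is indefinite and the critical point is a saddle point.

saddle point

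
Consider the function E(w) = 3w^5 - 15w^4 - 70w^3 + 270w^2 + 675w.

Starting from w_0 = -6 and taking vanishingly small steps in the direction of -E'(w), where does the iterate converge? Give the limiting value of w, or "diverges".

diverges

E'(w) = 15(w - 5)(w - 3)(w + 1)(w + 3), so E'(-6) = 22275.
Gradient descent moves in the -E' direction, i.e. w is decreasing.
There is no critical point below w=-6, and E' keeps the same sign, so the iterate runs off to −∞.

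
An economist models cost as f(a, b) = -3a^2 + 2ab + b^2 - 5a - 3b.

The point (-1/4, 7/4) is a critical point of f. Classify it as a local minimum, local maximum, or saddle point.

The Hessian of f is constant: H = [[-6, 2], [2, 2]].
det(H) = (-6)·2 − 2² = -16.
Since det(H) < 0, H is indefinite and the critical point is a saddle point.

saddle point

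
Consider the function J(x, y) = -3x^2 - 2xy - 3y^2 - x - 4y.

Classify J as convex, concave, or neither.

concave

J is quadratic, so its Hessian is the constant matrix H = [[-6, -2], [-2, -6]].
det(H) = 32, tr(H) = -12.
det(H) > 0 and tr(H) < 0, so H is negative definite everywhere: concave.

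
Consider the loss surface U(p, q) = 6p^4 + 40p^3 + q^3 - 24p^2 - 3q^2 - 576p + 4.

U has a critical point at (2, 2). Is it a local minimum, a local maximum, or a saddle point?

The mixed partial ∂²U/∂p∂q is 0, so the Hessian at any point is diag(U_pp, U_qq) = diag(24(3p^2 + 10p - 2), 6(q - 1)).
At (2, 2): H = diag(720, 6).
Both eigenvalues are positive, so H is positive definite: a local minimum.

local minimum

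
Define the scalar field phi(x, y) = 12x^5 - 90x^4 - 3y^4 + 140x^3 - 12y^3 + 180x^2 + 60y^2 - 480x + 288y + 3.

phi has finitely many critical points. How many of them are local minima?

2

phi separates as a function of x plus a function of y, so ∇phi=0 decouples.
∂phi/∂x = 60(x - 4)(x - 2)(x - 1)(x + 1) = 0 at x ∈ {-1, 1, 2, 4}; ∂phi/∂y = -12(y - 3)(y + 2)(y + 4) = 0 at y ∈ {-4, -2, 3}.
The Hessian is diagonal: diag(phi_xx, phi_yy). Second derivatives: phi_xx(-1)=-1800, phi_xx(1)=360, phi_xx(2)=-360, phi_xx(4)=1800; phi_yy(-4)=-168, phi_yy(-2)=120, phi_yy(3)=-420.
Local minima occur where both diagonal entries positive: (1, -2), (4, -2). Count: 2.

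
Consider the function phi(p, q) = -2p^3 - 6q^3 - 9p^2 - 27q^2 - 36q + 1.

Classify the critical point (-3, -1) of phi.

saddle point

The mixed partial ∂²phi/∂p∂q is 0, so the Hessian at any point is diag(phi_pp, phi_qq) = diag(-6(2p + 3), -18(2q + 3)).
At (-3, -1): H = diag(18, -18).
The eigenvalues have opposite signs, so H is indefinite: a saddle point.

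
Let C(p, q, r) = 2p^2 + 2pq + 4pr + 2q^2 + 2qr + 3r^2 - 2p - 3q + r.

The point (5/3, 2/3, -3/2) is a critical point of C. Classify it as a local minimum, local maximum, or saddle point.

local minimum

The Hessian is constant: H = [[4, 2, 4], [2, 4, 2], [4, 2, 6]].
Leading principal minors: Δ₁ = 4, Δ₂ = 12, Δ₃ = 24.
All leading minors are positive, so H is positive definite: a local minimum.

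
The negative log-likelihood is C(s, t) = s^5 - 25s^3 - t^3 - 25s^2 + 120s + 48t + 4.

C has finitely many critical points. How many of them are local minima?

2

C separates as a function of s plus a function of t, so ∇C=0 decouples.
∂C/∂s = 5(s - 4)(s - 1)(s + 2)(s + 3) = 0 at s ∈ {-3, -2, 1, 4}; ∂C/∂t = -3(t - 4)(t + 4) = 0 at t ∈ {-4, 4}.
The Hessian is diagonal: diag(C_ss, C_tt). Second derivatives: C_ss(-3)=-140, C_ss(-2)=90, C_ss(1)=-180, C_ss(4)=630; C_tt(-4)=24, C_tt(4)=-24.
Local minima occur where both diagonal entries positive: (-2, -4), (4, -4). Count: 2.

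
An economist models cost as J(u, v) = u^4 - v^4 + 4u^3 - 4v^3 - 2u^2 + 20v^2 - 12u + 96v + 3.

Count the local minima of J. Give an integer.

J separates as a function of u plus a function of v, so ∇J=0 decouples.
∂J/∂u = 4(u - 1)(u + 1)(u + 3) = 0 at u ∈ {-3, -1, 1}; ∂J/∂v = -4(v - 3)(v + 2)(v + 4) = 0 at v ∈ {-4, -2, 3}.
The Hessian is diagonal: diag(J_uu, J_vv). Second derivatives: J_uu(-3)=32, J_uu(-1)=-16, J_uu(1)=32; J_vv(-4)=-56, J_vv(-2)=40, J_vv(3)=-140.
Local minima occur where both diagonal entries positive: (-3, -2), (1, -2). Count: 2.

2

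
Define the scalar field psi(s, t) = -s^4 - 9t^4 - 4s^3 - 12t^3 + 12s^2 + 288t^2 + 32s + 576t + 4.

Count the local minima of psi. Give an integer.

1

psi separates as a function of s plus a function of t, so ∇psi=0 decouples.
∂psi/∂s = -4(s - 2)(s + 1)(s + 4) = 0 at s ∈ {-4, -1, 2}; ∂psi/∂t = -36(t - 4)(t + 1)(t + 4) = 0 at t ∈ {-4, -1, 4}.
The Hessian is diagonal: diag(psi_ss, psi_tt). Second derivatives: psi_ss(-4)=-72, psi_ss(-1)=36, psi_ss(2)=-72; psi_tt(-4)=-864, psi_tt(-1)=540, psi_tt(4)=-1440.
Local minima occur where both diagonal entries positive: (-1, -1). Count: 1.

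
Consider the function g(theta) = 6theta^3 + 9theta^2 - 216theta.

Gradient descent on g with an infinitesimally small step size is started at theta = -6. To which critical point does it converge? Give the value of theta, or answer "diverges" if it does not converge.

diverges

g'(theta) = 18(theta - 3)(theta + 4), so g'(-6) = 324.
Gradient descent moves in the -g' direction, i.e. theta is decreasing.
There is no critical point below theta=-6, and g' keeps the same sign, so the iterate runs off to −∞.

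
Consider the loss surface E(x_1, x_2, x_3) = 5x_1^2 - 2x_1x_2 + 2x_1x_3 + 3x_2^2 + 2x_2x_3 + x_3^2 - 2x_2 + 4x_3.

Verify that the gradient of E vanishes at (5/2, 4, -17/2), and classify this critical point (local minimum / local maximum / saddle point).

∇E = (10x_1 - 2x_2 + 2x_3, -2x_1 + 6x_2 + 2x_3 - 2, 2x_1 + 2x_2 + 2x_3 + 4); substituting (5/2, 4, -17/2) gives ∇E = (0, 0, 0), so (5/2, 4, -17/2) is indeed a critical point.
The Hessian is constant: H = [[10, -2, 2], [-2, 6, 2], [2, 2, 2]].
Leading principal minors: Δ₁ = 10, Δ₂ = 56, Δ₃ = 32.
All leading minors are positive, so H is positive definite: a local minimum.

local minimum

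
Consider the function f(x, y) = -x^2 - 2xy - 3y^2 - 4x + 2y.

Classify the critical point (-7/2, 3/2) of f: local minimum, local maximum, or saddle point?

local maximum

The Hessian of f is constant: H = [[-2, -2], [-2, -6]].
det(H) = (-2)·(-6) − (-2)² = 8.
det(H) > 0 and tr(H) = -8 < 0, so H is negative definite and the point is a local maximum.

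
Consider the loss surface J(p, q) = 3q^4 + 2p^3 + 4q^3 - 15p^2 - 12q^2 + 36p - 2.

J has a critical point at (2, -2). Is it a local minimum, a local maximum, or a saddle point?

saddle point

The mixed partial ∂²J/∂p∂q is 0, so the Hessian at any point is diag(J_pp, J_qq) = diag(6(2p - 5), 12(3q^2 + 2q - 2)).
At (2, -2): H = diag(-6, 72).
The eigenvalues have opposite signs, so H is indefinite: a saddle point.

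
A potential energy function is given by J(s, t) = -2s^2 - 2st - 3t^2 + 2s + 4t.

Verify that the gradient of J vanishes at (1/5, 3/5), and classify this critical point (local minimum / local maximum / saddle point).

local maximum

∇J = (-4s - 2t + 2, -2s - 6t + 4); substituting (1/5, 3/5) gives ∇J = (0, 0), so (1/5, 3/5) is indeed a critical point.
The Hessian of J is constant: H = [[-4, -2], [-2, -6]].
det(H) = (-4)·(-6) − (-2)² = 20.
det(H) > 0 and tr(H) = -10 < 0, so H is negative definite and the point is a local maximum.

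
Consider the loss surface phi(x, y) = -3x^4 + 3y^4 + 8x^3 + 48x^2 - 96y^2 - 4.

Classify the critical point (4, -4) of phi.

saddle point

The mixed partial ∂²phi/∂x∂y is 0, so the Hessian at any point is diag(phi_xx, phi_yy) = diag(12(-3x^2 + 4x + 8), 12(3y^2 - 16)).
At (4, -4): H = diag(-288, 384).
The eigenvalues have opposite signs, so H is indefinite: a saddle point.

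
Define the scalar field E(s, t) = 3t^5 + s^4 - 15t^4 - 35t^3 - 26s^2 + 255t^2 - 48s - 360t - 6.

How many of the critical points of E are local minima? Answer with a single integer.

4

E separates as a function of s plus a function of t, so ∇E=0 decouples.
∂E/∂s = 4(s - 4)(s + 1)(s + 3) = 0 at s ∈ {-3, -1, 4}; ∂E/∂t = 15(t - 4)(t - 2)(t - 1)(t + 3) = 0 at t ∈ {-3, 1, 2, 4}.
The Hessian is diagonal: diag(E_ss, E_tt). Second derivatives: E_ss(-3)=56, E_ss(-1)=-40, E_ss(4)=140; E_tt(-3)=-2100, E_tt(1)=180, E_tt(2)=-150, E_tt(4)=630.
Local minima occur where both diagonal entries positive: (-3, 1), (-3, 4), (4, 1), (4, 4). Count: 4.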